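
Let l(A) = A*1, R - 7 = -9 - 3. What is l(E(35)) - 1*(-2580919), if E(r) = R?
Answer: 2580914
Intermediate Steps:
R = -5 (R = 7 + (-9 - 3) = 7 - 12 = -5)
E(r) = -5
l(A) = A
l(E(35)) - 1*(-2580919) = -5 - 1*(-2580919) = -5 + 2580919 = 2580914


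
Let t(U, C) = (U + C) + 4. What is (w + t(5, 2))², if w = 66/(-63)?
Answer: 43681/441 ≈ 99.050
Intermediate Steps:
t(U, C) = 4 + C + U (t(U, C) = (C + U) + 4 = 4 + C + U)
w = -22/21 (w = 66*(-1/63) = -22/21 ≈ -1.0476)
(w + t(5, 2))² = (-22/21 + (4 + 2 + 5))² = (-22/21 + 11)² = (209/21)² = 43681/441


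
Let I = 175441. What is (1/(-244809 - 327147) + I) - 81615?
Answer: 53664343655/571956 ≈ 93826.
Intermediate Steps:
(1/(-244809 - 327147) + I) - 81615 = (1/(-244809 - 327147) + 175441) - 81615 = (1/(-571956) + 175441) - 81615 = (-1/571956 + 175441) - 81615 = 100344532595/571956 - 81615 = 53664343655/571956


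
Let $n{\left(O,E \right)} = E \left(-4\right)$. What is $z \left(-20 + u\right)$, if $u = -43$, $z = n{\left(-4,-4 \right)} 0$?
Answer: $0$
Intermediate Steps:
$n{\left(O,E \right)} = - 4 E$
$z = 0$ ($z = \left(-4\right) \left(-4\right) 0 = 16 \cdot 0 = 0$)
$z \left(-20 + u\right) = 0 \left(-20 - 43\right) = 0 \left(-63\right) = 0$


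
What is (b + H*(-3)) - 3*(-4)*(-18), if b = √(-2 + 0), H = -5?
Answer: -201 + I*√2 ≈ -201.0 + 1.4142*I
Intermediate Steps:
b = I*√2 (b = √(-2) = I*√2 ≈ 1.4142*I)
(b + H*(-3)) - 3*(-4)*(-18) = (I*√2 - 5*(-3)) - 3*(-4)*(-18) = (I*√2 + 15) + 12*(-18) = (15 + I*√2) - 216 = -201 + I*√2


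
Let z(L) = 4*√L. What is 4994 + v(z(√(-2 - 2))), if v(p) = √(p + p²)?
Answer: 4994 + 2*√(1 + 9*I) ≈ 4998.5 + 4.0138*I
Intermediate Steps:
4994 + v(z(√(-2 - 2))) = 4994 + √((4*√(√(-2 - 2)))*(1 + 4*√(√(-2 - 2)))) = 4994 + √((4*√(√(-4)))*(1 + 4*√(√(-4)))) = 4994 + √((4*√(2*I))*(1 + 4*√(2*I))) = 4994 + √((4*(1 + I))*(1 + 4*(1 + I))) = 4994 + √((4 + 4*I)*(1 + (4 + 4*I))) = 4994 + √((4 + 4*I)*(5 + 4*I))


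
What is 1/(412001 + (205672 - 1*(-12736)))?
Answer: 1/630409 ≈ 1.5863e-6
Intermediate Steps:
1/(412001 + (205672 - 1*(-12736))) = 1/(412001 + (205672 + 12736)) = 1/(412001 + 218408) = 1/630409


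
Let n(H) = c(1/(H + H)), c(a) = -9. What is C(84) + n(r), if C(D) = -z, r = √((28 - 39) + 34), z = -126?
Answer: 117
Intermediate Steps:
r = √23 (r = √(-11 + 34) = √23 ≈ 4.7958)
n(H) = -9
C(D) = 126 (C(D) = -1*(-126) = 126)
C(84) + n(r) = 126 - 9 = 117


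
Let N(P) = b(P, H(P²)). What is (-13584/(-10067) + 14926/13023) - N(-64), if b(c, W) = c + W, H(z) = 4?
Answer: 8193316934/131102541 ≈ 62.495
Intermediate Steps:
b(c, W) = W + c
N(P) = 4 + P
(-13584/(-10067) + 14926/13023) - N(-64) = (-13584/(-10067) + 14926/13023) - (4 - 64) = (-13584*(-1/10067) + 14926*(1/13023)) - 1*(-60) = (13584/10067 + 14926/13023) + 60 = 327164474/131102541 + 60 = 8193316934/131102541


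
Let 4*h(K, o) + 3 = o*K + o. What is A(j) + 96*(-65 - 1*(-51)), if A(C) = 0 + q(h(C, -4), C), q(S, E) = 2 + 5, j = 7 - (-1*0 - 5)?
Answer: -1337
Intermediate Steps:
h(K, o) = -¾ + o/4 + K*o/4 (h(K, o) = -¾ + (o*K + o)/4 = -¾ + (K*o + o)/4 = -¾ + (o + K*o)/4 = -¾ + (o/4 + K*o/4) = -¾ + o/4 + K*o/4)
j = 12 (j = 7 - (0 - 5) = 7 - 1*(-5) = 7 + 5 = 12)
q(S, E) = 7
A(C) = 7 (A(C) = 0 + 7 = 7)
A(j) + 96*(-65 - 1*(-51)) = 7 + 96*(-65 - 1*(-51)) = 7 + 96*(-65 + 51) = 7 + 96*(-14) = 7 - 1344 = -1337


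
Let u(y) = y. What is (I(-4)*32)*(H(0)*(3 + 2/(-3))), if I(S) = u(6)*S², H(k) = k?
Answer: 0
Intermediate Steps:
I(S) = 6*S²
(I(-4)*32)*(H(0)*(3 + 2/(-3))) = ((6*(-4)²)*32)*(0*(3 + 2/(-3))) = ((6*16)*32)*(0*(3 + 2*(-⅓))) = (96*32)*(0*(3 - ⅔)) = 3072*(0*(7/3)) = 3072*0 = 0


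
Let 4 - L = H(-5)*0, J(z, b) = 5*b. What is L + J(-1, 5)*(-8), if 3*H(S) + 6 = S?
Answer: -196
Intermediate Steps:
H(S) = -2 + S/3
L = 4 (L = 4 - (-2 + (1/3)*(-5))*0 = 4 - (-2 - 5/3)*0 = 4 - (-11)*0/3 = 4 - 1*0 = 4 + 0 = 4)
L + J(-1, 5)*(-8) = 4 + (5*5)*(-8) = 4 + 25*(-8) = 4 - 200 = -196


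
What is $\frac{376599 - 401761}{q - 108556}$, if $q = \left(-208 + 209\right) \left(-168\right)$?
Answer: $\frac{12581}{54362} \approx 0.23143$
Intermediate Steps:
$q = -168$ ($q = 1 \left(-168\right) = -168$)
$\frac{376599 - 401761}{q - 108556} = \frac{376599 - 401761}{-168 - 108556} = - \frac{25162}{-108724} = \left(-25162\right) \left(- \frac{1}{108724}\right) = \frac{12581}{54362}$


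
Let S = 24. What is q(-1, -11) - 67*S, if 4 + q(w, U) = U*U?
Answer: -1491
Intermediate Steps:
q(w, U) = -4 + U² (q(w, U) = -4 + U*U = -4 + U²)
q(-1, -11) - 67*S = (-4 + (-11)²) - 67*24 = (-4 + 121) - 1608 = 117 - 1608 = -1491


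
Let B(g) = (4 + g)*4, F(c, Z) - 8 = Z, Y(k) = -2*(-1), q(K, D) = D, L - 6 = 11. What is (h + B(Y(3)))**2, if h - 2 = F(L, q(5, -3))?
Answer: 961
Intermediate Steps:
L = 17 (L = 6 + 11 = 17)
Y(k) = 2
F(c, Z) = 8 + Z
B(g) = 16 + 4*g
h = 7 (h = 2 + (8 - 3) = 2 + 5 = 7)
(h + B(Y(3)))**2 = (7 + (16 + 4*2))**2 = (7 + (16 + 8))**2 = (7 + 24)**2 = 31**2 = 961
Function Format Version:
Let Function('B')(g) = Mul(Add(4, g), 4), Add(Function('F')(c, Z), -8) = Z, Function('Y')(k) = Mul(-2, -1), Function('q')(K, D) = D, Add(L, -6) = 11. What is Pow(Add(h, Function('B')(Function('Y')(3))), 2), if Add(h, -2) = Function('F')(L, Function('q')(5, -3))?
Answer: 961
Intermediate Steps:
L = 17 (L = Add(6, 11) = 17)
Function('Y')(k) = 2
Function('F')(c, Z) = Add(8, Z)
Function('B')(g) = Add(16, Mul(4, g))
h = 7 (h = Add(2, Add(8, -3)) = Add(2, 5) = 7)
Pow(Add(h, Function('B')(Function('Y')(3))), 2) = Pow(Add(7, Add(16, Mul(4, 2))), 2) = Pow(Add(7, Add(16, 8)), 2) = Pow(Add(7, 24), 2) = Pow(31, 2) = 961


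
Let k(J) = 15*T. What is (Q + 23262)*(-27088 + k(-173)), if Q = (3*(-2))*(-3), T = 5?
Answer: -628862640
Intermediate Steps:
k(J) = 75 (k(J) = 15*5 = 75)
Q = 18 (Q = -6*(-3) = 18)
(Q + 23262)*(-27088 + k(-173)) = (18 + 23262)*(-27088 + 75) = 23280*(-27013) = -628862640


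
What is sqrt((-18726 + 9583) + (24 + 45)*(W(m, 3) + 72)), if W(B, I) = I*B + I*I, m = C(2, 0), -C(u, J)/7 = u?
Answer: 2*I*sqrt(1613) ≈ 80.324*I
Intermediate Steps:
C(u, J) = -7*u
m = -14 (m = -7*2 = -14)
W(B, I) = I**2 + B*I (W(B, I) = B*I + I**2 = I**2 + B*I)
sqrt((-18726 + 9583) + (24 + 45)*(W(m, 3) + 72)) = sqrt((-18726 + 9583) + (24 + 45)*(3*(-14 + 3) + 72)) = sqrt(-9143 + 69*(3*(-11) + 72)) = sqrt(-9143 + 69*(-33 + 72)) = sqrt(-9143 + 69*39) = sqrt(-9143 + 2691) = sqrt(-6452) = 2*I*sqrt(1613)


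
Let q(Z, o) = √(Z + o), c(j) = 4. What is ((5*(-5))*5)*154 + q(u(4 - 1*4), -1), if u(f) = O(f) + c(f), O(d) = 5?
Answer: -19250 + 2*√2 ≈ -19247.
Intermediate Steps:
u(f) = 9 (u(f) = 5 + 4 = 9)
((5*(-5))*5)*154 + q(u(4 - 1*4), -1) = ((5*(-5))*5)*154 + √(9 - 1) = -25*5*154 + √8 = -125*154 + 2*√2 = -19250 + 2*√2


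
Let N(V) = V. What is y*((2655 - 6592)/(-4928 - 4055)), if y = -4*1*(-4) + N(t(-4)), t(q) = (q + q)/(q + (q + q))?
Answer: 196850/26949 ≈ 7.3045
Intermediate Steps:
t(q) = ⅔ (t(q) = (2*q)/(q + 2*q) = (2*q)/((3*q)) = (2*q)*(1/(3*q)) = ⅔)
y = 50/3 (y = -4*1*(-4) + ⅔ = -4*(-4) + ⅔ = 16 + ⅔ = 50/3 ≈ 16.667)
y*((2655 - 6592)/(-4928 - 4055)) = 50*((2655 - 6592)/(-4928 - 4055))/3 = 50*(-3937/(-8983))/3 = 50*(-3937*(-1/8983))/3 = (50/3)*(3937/8983) = 196850/26949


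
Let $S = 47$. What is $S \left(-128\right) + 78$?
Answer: $-5938$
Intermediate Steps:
$S \left(-128\right) + 78 = 47 \left(-128\right) + 78 = -6016 + 78 = -5938$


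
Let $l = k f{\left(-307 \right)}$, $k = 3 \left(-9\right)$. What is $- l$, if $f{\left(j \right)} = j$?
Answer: $-8289$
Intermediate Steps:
$k = -27$
$l = 8289$ ($l = \left(-27\right) \left(-307\right) = 8289$)
$- l = \left(-1\right) 8289 = -8289$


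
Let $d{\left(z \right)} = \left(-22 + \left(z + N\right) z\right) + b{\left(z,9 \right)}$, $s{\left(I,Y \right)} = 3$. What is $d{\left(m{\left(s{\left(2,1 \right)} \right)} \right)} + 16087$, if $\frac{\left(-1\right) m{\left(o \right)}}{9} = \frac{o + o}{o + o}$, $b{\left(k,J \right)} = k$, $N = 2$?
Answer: $16119$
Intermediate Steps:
$m{\left(o \right)} = -9$ ($m{\left(o \right)} = - 9 \frac{o + o}{o + o} = - 9 \frac{2 o}{2 o} = - 9 \cdot 2 o \frac{1}{2 o} = \left(-9\right) 1 = -9$)
$d{\left(z \right)} = -22 + z + z \left(2 + z\right)$ ($d{\left(z \right)} = \left(-22 + \left(z + 2\right) z\right) + z = \left(-22 + \left(2 + z\right) z\right) + z = \left(-22 + z \left(2 + z\right)\right) + z = -22 + z + z \left(2 + z\right)$)
$d{\left(m{\left(s{\left(2,1 \right)} \right)} \right)} + 16087 = \left(-22 + \left(-9\right)^{2} + 3 \left(-9\right)\right) + 16087 = \left(-22 + 81 - 27\right) + 16087 = 32 + 16087 = 16119$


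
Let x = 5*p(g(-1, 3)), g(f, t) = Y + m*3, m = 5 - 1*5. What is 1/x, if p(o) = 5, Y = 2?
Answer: 1/25 ≈ 0.040000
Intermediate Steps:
m = 0 (m = 5 - 5 = 0)
g(f, t) = 2 (g(f, t) = 2 + 0*3 = 2 + 0 = 2)
x = 25 (x = 5*5 = 25)
1/x = 1/25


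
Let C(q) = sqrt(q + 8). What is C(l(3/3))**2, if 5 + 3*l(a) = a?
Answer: 20/3 ≈ 6.6667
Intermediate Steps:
l(a) = -5/3 + a/3
C(q) = sqrt(8 + q)
C(l(3/3))**2 = (sqrt(8 + (-5/3 + (3/3)/3)))**2 = (sqrt(8 + (-5/3 + (3*(1/3))/3)))**2 = (sqrt(8 + (-5/3 + (1/3)*1)))**2 = (sqrt(8 + (-5/3 + 1/3)))**2 = (sqrt(8 - 4/3))**2 = (sqrt(20/3))**2 = (2*sqrt(15)/3)**2 = 20/3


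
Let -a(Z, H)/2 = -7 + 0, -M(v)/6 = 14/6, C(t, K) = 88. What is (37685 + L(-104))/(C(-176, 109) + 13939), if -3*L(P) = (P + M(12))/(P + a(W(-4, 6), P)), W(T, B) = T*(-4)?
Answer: 5087416/1893645 ≈ 2.6866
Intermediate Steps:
M(v) = -14 (M(v) = -84/6 = -6*7/3 = -14)
W(T, B) = -4*T
a(Z, H) = 14 (a(Z, H) = -2*(-7 + 0) = -2*(-7) = 14)
L(P) = -(-14 + P)/(3*(14 + P)) (L(P) = -(P - 14)/(3*(P + 14)) = -(-14 + P)/(3*(14 + P)))
(37685 + L(-104))/(C(-176, 109) + 13939) = (37685 + (14 - 1*(-104))/(3*(14 - 104)))/(88 + 13939) = (37685 + (⅓)*(14 + 104)/(-90))/14027 = (37685 + (⅓)*(-1/90)*118)*(1/14027) = (37685 - 59/135)*(1/14027) = (5087416/135)*(1/14027) = 5087416/1893645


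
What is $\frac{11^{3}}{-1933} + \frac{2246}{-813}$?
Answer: $- \frac{5423621}{1571529} \approx -3.4512$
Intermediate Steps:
$\frac{11^{3}}{-1933} + \frac{2246}{-813} = 1331 \left(- \frac{1}{1933}\right) + 2246 \left(- \frac{1}{813}\right) = - \frac{1331}{1933} - \frac{2246}{813} = - \frac{5423621}{1571529}$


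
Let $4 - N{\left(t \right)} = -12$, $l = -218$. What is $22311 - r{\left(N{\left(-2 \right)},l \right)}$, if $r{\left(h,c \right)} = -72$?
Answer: $22383$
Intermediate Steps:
$N{\left(t \right)} = 16$ ($N{\left(t \right)} = 4 - -12 = 4 + 12 = 16$)
$22311 - r{\left(N{\left(-2 \right)},l \right)} = 22311 - -72 = 22311 + 72 = 22383$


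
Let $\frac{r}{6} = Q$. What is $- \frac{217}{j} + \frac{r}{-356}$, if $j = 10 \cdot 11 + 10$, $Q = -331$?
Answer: $\frac{40267}{10680} \approx 3.7703$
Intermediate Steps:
$j = 120$ ($j = 110 + 10 = 120$)
$r = -1986$ ($r = 6 \left(-331\right) = -1986$)
$- \frac{217}{j} + \frac{r}{-356} = - \frac{217}{120} - \frac{1986}{-356} = \left(-217\right) \frac{1}{120} - - \frac{993}{178} = - \frac{217}{120} + \frac{993}{178} = \frac{40267}{10680}$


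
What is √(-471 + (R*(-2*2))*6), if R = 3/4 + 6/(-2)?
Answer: I*√417 ≈ 20.421*I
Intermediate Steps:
R = -9/4 (R = 3*(¼) + 6*(-½) = ¾ - 3 = -9/4 ≈ -2.2500)
√(-471 + (R*(-2*2))*6) = √(-471 - (-9)*2/2*6) = √(-471 - 9/4*(-4)*6) = √(-471 + 9*6) = √(-471 + 54) = √(-417) = I*√417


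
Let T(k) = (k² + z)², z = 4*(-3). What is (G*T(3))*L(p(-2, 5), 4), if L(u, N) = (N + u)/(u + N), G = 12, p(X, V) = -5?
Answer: 108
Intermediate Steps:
z = -12
L(u, N) = 1 (L(u, N) = (N + u)/(N + u) = 1)
T(k) = (-12 + k²)² (T(k) = (k² - 12)² = (-12 + k²)²)
(G*T(3))*L(p(-2, 5), 4) = (12*(-12 + 3²)²)*1 = (12*(-12 + 9)²)*1 = (12*(-3)²)*1 = (12*9)*1 = 108*1 = 108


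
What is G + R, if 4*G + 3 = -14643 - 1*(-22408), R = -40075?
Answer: -76269/2 ≈ -38135.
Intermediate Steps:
G = 3881/2 (G = -¾ + (-14643 - 1*(-22408))/4 = -¾ + (-14643 + 22408)/4 = -¾ + (¼)*7765 = -¾ + 7765/4 = 3881/2 ≈ 1940.5)
G + R = 3881/2 - 40075 = -76269/2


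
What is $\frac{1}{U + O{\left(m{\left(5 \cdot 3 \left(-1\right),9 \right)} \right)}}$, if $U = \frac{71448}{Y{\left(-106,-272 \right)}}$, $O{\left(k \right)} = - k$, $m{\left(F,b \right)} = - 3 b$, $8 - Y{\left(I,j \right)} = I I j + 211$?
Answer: $\frac{1018663}{27527717} \approx 0.037005$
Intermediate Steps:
$Y{\left(I,j \right)} = -203 - j I^{2}$ ($Y{\left(I,j \right)} = 8 - \left(I I j + 211\right) = 8 - \left(I^{2} j + 211\right) = 8 - \left(j I^{2} + 211\right) = 8 - \left(211 + j I^{2}\right) = -203 - j I^{2}$)
$U = \frac{23816}{1018663}$ ($U = \frac{71448}{-203 - - 272 \left(-106\right)^{2}} = \frac{71448}{-203 - \left(-272\right) 11236} = \frac{71448}{-203 + 3056192} = \frac{71448}{3055989} = 71448 \cdot \frac{1}{3055989} = \frac{23816}{1018663} \approx 0.02338$)
$\frac{1}{U + O{\left(m{\left(5 \cdot 3 \left(-1\right),9 \right)} \right)}} = \frac{1}{\frac{23816}{1018663} - \left(-3\right) 9} = \frac{1}{\frac{23816}{1018663} - -27} = \frac{1}{\frac{23816}{1018663} + 27} = \frac{1}{\frac{27527717}{1018663}} = \frac{1018663}{27527717}$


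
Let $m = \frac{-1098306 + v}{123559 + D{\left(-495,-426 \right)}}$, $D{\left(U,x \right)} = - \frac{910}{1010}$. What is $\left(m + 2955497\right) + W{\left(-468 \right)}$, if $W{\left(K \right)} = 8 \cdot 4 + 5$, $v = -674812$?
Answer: $\frac{18441508668797}{6239684} \approx 2.9555 \cdot 10^{6}$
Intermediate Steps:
$D{\left(U,x \right)} = - \frac{91}{101}$ ($D{\left(U,x \right)} = \left(-910\right) \frac{1}{1010} = - \frac{91}{101}$)
$W{\left(K \right)} = 37$ ($W{\left(K \right)} = 32 + 5 = 37$)
$m = - \frac{89542459}{6239684}$ ($m = \frac{-1098306 - 674812}{123559 - \frac{91}{101}} = - \frac{1773118}{\frac{12479368}{101}} = \left(-1773118\right) \frac{101}{12479368} = - \frac{89542459}{6239684} \approx -14.35$)
$\left(m + 2955497\right) + W{\left(-468 \right)} = \left(- \frac{89542459}{6239684} + 2955497\right) + 37 = \frac{18441277800489}{6239684} + 37 = \frac{18441508668797}{6239684}$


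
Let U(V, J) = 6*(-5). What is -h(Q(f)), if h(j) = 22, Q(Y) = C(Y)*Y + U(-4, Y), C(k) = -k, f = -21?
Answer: -22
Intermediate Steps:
U(V, J) = -30
Q(Y) = -30 - Y² (Q(Y) = (-Y)*Y - 30 = -Y² - 30 = -30 - Y²)
-h(Q(f)) = -1*22 = -22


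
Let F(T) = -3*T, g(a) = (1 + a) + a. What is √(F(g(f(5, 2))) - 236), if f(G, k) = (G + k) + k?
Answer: I*√293 ≈ 17.117*I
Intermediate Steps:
f(G, k) = G + 2*k
g(a) = 1 + 2*a
√(F(g(f(5, 2))) - 236) = √(-3*(1 + 2*(5 + 2*2)) - 236) = √(-3*(1 + 2*(5 + 4)) - 236) = √(-3*(1 + 2*9) - 236) = √(-3*(1 + 18) - 236) = √(-3*19 - 236) = √(-57 - 236) = √(-293) = I*√293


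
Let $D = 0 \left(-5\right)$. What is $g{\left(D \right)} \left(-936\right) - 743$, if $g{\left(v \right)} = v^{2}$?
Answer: $-743$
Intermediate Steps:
$D = 0$
$g{\left(D \right)} \left(-936\right) - 743 = 0^{2} \left(-936\right) - 743 = 0 \left(-936\right) - 743 = 0 - 743 = -743$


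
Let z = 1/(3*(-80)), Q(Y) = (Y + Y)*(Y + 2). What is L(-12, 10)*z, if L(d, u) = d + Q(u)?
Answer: -19/20 ≈ -0.95000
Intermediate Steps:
Q(Y) = 2*Y*(2 + Y) (Q(Y) = (2*Y)*(2 + Y) = 2*Y*(2 + Y))
L(d, u) = d + 2*u*(2 + u)
z = -1/240 (z = 1/(-240) = -1/240 ≈ -0.0041667)
L(-12, 10)*z = (-12 + 2*10*(2 + 10))*(-1/240) = (-12 + 2*10*12)*(-1/240) = (-12 + 240)*(-1/240) = 228*(-1/240) = -19/20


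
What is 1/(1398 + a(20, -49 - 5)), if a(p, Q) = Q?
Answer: 1/1344 ≈ 0.00074405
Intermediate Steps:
1/(1398 + a(20, -49 - 5)) = 1/(1398 + (-49 - 5)) = 1/(1398 - 54) = 1/1344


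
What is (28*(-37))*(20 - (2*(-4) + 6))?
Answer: -22792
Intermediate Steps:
(28*(-37))*(20 - (2*(-4) + 6)) = -1036*(20 - (-8 + 6)) = -1036*(20 - 1*(-2)) = -1036*(20 + 2) = -1036*22 = -22792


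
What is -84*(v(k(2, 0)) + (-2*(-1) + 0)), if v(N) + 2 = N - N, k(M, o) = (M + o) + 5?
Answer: 0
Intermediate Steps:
k(M, o) = 5 + M + o
v(N) = -2 (v(N) = -2 + (N - N) = -2 + 0 = -2)
-84*(v(k(2, 0)) + (-2*(-1) + 0)) = -84*(-2 + (-2*(-1) + 0)) = -84*(-2 + (2 + 0)) = -84*(-2 + 2) = -84*0 = 0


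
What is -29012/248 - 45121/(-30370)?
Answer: -54369027/470735 ≈ -115.50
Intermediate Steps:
-29012/248 - 45121/(-30370) = -29012*1/248 - 45121*(-1/30370) = -7253/62 + 45121/30370 = -54369027/470735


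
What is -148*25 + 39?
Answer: -3661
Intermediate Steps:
-148*25 + 39 = -3700 + 39 = -3661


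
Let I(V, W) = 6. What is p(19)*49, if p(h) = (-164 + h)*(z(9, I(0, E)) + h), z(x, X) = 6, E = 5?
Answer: -177625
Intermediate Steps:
p(h) = (-164 + h)*(6 + h)
p(19)*49 = (-984 + 19² - 158*19)*49 = (-984 + 361 - 3002)*49 = -3625*49 = -177625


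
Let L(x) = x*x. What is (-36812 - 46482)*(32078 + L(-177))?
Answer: -5281422658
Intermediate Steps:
L(x) = x²
(-36812 - 46482)*(32078 + L(-177)) = (-36812 - 46482)*(32078 + (-177)²) = -83294*(32078 + 31329) = -83294*63407 = -5281422658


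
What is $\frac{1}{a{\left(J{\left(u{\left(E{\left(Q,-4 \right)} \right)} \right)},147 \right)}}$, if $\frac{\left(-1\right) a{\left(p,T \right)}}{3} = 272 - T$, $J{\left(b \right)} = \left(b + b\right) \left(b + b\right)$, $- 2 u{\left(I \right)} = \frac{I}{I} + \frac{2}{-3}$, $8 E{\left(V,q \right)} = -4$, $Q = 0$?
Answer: $- \frac{1}{375} \approx -0.0026667$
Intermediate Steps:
$E{\left(V,q \right)} = - \frac{1}{2}$ ($E{\left(V,q \right)} = \frac{1}{8} \left(-4\right) = - \frac{1}{2}$)
$u{\left(I \right)} = - \frac{1}{6}$ ($u{\left(I \right)} = - \frac{\frac{I}{I} + \frac{2}{-3}}{2} = - \frac{1 + 2 \left(- \frac{1}{3}\right)}{2} = - \frac{1 - \frac{2}{3}}{2} = \left(- \frac{1}{2}\right) \frac{1}{3} = - \frac{1}{6}$)
$J{\left(b \right)} = 4 b^{2}$ ($J{\left(b \right)} = 2 b 2 b = 4 b^{2}$)
$a{\left(p,T \right)} = -816 + 3 T$ ($a{\left(p,T \right)} = - 3 \left(272 - T\right) = -816 + 3 T$)
$\frac{1}{a{\left(J{\left(u{\left(E{\left(Q,-4 \right)} \right)} \right)},147 \right)}} = \frac{1}{-816 + 3 \cdot 147} = \frac{1}{-816 + 441} = \frac{1}{-375} = - \frac{1}{375}$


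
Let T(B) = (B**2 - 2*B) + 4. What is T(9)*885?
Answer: 59295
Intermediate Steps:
T(B) = 4 + B**2 - 2*B
T(9)*885 = (4 + 9**2 - 2*9)*885 = (4 + 81 - 18)*885 = 67*885 = 59295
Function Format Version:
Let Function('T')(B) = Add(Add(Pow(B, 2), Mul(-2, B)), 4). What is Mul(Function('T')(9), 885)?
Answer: 59295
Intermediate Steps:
Function('T')(B) = Add(4, Pow(B, 2), Mul(-2, B))
Mul(Function('T')(9), 885) = Mul(Add(4, Pow(9, 2), Mul(-2, 9)), 885) = Mul(Add(4, 81, -18), 885) = Mul(67, 885) = 59295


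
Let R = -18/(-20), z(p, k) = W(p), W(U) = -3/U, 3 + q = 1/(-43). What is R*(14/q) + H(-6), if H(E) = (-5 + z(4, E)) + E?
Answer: -20693/1300 ≈ -15.918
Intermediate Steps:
q = -130/43 (q = -3 + 1/(-43) = -3 - 1/43 = -130/43 ≈ -3.0233)
z(p, k) = -3/p
R = 9/10 (R = -18*(-1/20) = 9/10 ≈ 0.90000)
H(E) = -23/4 + E (H(E) = (-5 - 3/4) + E = -23/4 + E)
R*(14/q) + H(-6) = 9*(14/(-130/43))/10 + (-23/4 - 6) = 9*(14*(-43/130))/10 - 47/4 = (9/10)*(-301/65) - 47/4 = -2709/650 - 47/4 = -20693/1300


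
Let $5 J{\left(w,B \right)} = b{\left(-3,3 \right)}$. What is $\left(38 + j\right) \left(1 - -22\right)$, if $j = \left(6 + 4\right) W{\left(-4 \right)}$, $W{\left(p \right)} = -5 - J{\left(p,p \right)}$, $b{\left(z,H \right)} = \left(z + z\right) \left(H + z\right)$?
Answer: $-276$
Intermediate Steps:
$b{\left(z,H \right)} = 2 z \left(H + z\right)$
$J{\left(w,B \right)} = 0$ ($J{\left(w,B \right)} = \frac{2 \left(-3\right) \left(3 - 3\right)}{5} = \frac{2 \left(-3\right) 0}{5} = \frac{1}{5} \cdot 0 = 0$)
$W{\left(p \right)} = -5$ ($W{\left(p \right)} = -5 - 0 = -5 + 0 = -5$)
$j = -50$ ($j = \left(6 + 4\right) \left(-5\right) = 10 \left(-5\right) = -50$)
$\left(38 + j\right) \left(1 - -22\right) = \left(38 - 50\right) \left(1 - -22\right) = - 12 \left(1 + 22\right) = \left(-12\right) 23 = -276$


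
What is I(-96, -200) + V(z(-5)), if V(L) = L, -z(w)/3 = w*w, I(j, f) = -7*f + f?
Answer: 1125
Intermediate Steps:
I(j, f) = -6*f
z(w) = -3*w**2 (z(w) = -3*w*w = -3*w**2)
I(-96, -200) + V(z(-5)) = -6*(-200) - 3*(-5)**2 = 1200 - 3*25 = 1200 - 75 = 1125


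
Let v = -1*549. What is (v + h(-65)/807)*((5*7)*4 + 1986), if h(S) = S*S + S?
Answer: -933065258/807 ≈ -1.1562e+6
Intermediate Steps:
h(S) = S + S**2 (h(S) = S**2 + S = S + S**2)
v = -549
(v + h(-65)/807)*((5*7)*4 + 1986) = (-549 - 65*(1 - 65)/807)*((5*7)*4 + 1986) = (-549 - 65*(-64)*(1/807))*(35*4 + 1986) = (-549 + 4160*(1/807))*(140 + 1986) = (-549 + 4160/807)*2126 = -438883/807*2126 = -933065258/807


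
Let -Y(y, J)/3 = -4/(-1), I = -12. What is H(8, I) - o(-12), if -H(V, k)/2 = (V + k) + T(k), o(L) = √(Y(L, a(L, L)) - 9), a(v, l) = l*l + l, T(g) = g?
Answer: 32 - I*√21 ≈ 32.0 - 4.5826*I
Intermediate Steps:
a(v, l) = l + l² (a(v, l) = l² + l = l + l²)
Y(y, J) = -12 (Y(y, J) = -(-12)/(-1) = -(-12)*(-1) = -3*4 = -12)
o(L) = I*√21 (o(L) = √(-12 - 9) = √(-21) = I*√21)
H(V, k) = -4*k - 2*V (H(V, k) = -2*((V + k) + k) = -2*(V + 2*k) = -4*k - 2*V)
H(8, I) - o(-12) = (-4*(-12) - 2*8) - I*√21 = (48 - 16) - I*√21 = 32 - I*√21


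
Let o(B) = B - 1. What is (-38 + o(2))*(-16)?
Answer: 592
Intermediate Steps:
o(B) = -1 + B
(-38 + o(2))*(-16) = (-38 + (-1 + 2))*(-16) = (-38 + 1)*(-16) = -37*(-16) = 592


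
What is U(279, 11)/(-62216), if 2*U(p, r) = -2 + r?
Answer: -9/124432 ≈ -7.2329e-5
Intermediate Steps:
U(p, r) = -1 + r/2 (U(p, r) = (-2 + r)/2 = -1 + r/2)
U(279, 11)/(-62216) = (-1 + (1/2)*11)/(-62216) = (-1 + 11/2)*(-1/62216) = (9/2)*(-1/62216) = -9/124432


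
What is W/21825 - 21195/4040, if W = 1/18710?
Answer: -865488816721/164971683000 ≈ -5.2463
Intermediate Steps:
W = 1/18710 ≈ 5.3447e-5
W/21825 - 21195/4040 = (1/18710)/21825 - 21195/4040 = (1/18710)*(1/21825) - 21195*1/4040 = 1/408345750 - 4239/808 = -865488816721/164971683000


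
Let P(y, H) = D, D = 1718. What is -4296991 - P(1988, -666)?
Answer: -4298709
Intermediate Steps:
P(y, H) = 1718
-4296991 - P(1988, -666) = -4296991 - 1*1718 = -4296991 - 1718 = -4298709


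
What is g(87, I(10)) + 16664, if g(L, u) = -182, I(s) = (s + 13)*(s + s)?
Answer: 16482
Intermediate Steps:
I(s) = 2*s*(13 + s) (I(s) = (13 + s)*(2*s) = 2*s*(13 + s))
g(87, I(10)) + 16664 = -182 + 16664 = 16482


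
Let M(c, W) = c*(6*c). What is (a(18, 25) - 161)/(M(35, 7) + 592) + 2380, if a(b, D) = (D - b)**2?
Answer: 9450924/3971 ≈ 2380.0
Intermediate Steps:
M(c, W) = 6*c**2
(a(18, 25) - 161)/(M(35, 7) + 592) + 2380 = ((25 - 1*18)**2 - 161)/(6*35**2 + 592) + 2380 = ((25 - 18)**2 - 161)/(6*1225 + 592) + 2380 = (7**2 - 161)/(7350 + 592) + 2380 = (49 - 161)/7942 + 2380 = -112*1/7942 + 2380 = -56/3971 + 2380 = 9450924/3971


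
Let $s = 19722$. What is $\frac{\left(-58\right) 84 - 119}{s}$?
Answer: $- \frac{4991}{19722} \approx -0.25307$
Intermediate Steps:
$\frac{\left(-58\right) 84 - 119}{s} = \frac{\left(-58\right) 84 - 119}{19722} = \left(-4872 - 119\right) \frac{1}{19722} = \left(-4991\right) \frac{1}{19722} = - \frac{4991}{19722}$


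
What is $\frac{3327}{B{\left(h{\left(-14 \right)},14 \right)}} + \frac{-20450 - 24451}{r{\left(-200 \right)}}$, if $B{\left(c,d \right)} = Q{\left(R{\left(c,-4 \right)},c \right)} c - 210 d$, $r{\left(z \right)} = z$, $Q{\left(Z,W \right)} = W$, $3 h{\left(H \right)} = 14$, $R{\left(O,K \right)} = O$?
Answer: $\frac{18332676}{82075} \approx 223.36$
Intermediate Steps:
$h{\left(H \right)} = \frac{14}{3}$ ($h{\left(H \right)} = \frac{1}{3} \cdot 14 = \frac{14}{3}$)
$B{\left(c,d \right)} = c^{2} - 210 d$ ($B{\left(c,d \right)} = c c - 210 d = c^{2} - 210 d$)
$\frac{3327}{B{\left(h{\left(-14 \right)},14 \right)}} + \frac{-20450 - 24451}{r{\left(-200 \right)}} = \frac{3327}{\left(\frac{14}{3}\right)^{2} - 2940} + \frac{-20450 - 24451}{-200} = \frac{3327}{\frac{196}{9} - 2940} - - \frac{44901}{200} = \frac{3327}{- \frac{26264}{9}} + \frac{44901}{200} = 3327 \left(- \frac{9}{26264}\right) + \frac{44901}{200} = - \frac{29943}{26264} + \frac{44901}{200} = \frac{18332676}{82075}$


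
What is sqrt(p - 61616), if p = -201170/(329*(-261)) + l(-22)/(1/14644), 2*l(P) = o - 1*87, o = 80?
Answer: 2*I*sqrt(23117444329315)/28623 ≈ 335.96*I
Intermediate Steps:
l(P) = -7/2 (l(P) = (80 - 1*87)/2 = (80 - 87)/2 = (1/2)*(-7) = -7/2)
p = -4400928556/85869 (p = -201170/(329*(-261)) - 7/(2*(1/14644)) = -201170/(-85869) - 7/(2*1/14644) = -201170*(-1/85869) - 7/2*14644 = 201170/85869 - 51254 = -4400928556/85869 ≈ -51252.)
sqrt(p - 61616) = sqrt(-4400928556/85869 - 61616) = sqrt(-9691832860/85869) = 2*I*sqrt(23117444329315)/28623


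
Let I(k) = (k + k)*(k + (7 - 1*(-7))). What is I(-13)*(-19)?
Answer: 494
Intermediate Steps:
I(k) = 2*k*(14 + k) (I(k) = (2*k)*(k + (7 + 7)) = (2*k)*(k + 14) = (2*k)*(14 + k) = 2*k*(14 + k))
I(-13)*(-19) = (2*(-13)*(14 - 13))*(-19) = (2*(-13)*1)*(-19) = -26*(-19) = 494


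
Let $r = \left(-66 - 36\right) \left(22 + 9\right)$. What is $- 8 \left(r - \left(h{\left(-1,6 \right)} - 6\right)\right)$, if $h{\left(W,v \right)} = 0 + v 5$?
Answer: $25488$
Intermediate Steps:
$h{\left(W,v \right)} = 5 v$ ($h{\left(W,v \right)} = 0 + 5 v = 5 v$)
$r = -3162$ ($r = \left(-102\right) 31 = -3162$)
$- 8 \left(r - \left(h{\left(-1,6 \right)} - 6\right)\right) = - 8 \left(-3162 - \left(5 \cdot 6 - 6\right)\right) = - 8 \left(-3162 - \left(30 - 6\right)\right) = - 8 \left(-3162 - 24\right) = \left(-8\right) \left(-3186\right) = 25488$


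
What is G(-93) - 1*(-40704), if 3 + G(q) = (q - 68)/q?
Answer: 3785354/93 ≈ 40703.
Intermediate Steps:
G(q) = -3 + (-68 + q)/q (G(q) = -3 + (q - 68)/q = -3 + (-68 + q)/q)
G(-93) - 1*(-40704) = (-2 - 68/(-93)) - 1*(-40704) = (-2 - 68*(-1/93)) + 40704 = (-2 + 68/93) + 40704 = -118/93 + 40704 = 3785354/93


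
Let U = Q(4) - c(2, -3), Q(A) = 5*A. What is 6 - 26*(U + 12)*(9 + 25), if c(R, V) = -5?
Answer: -32702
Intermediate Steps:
U = 25 (U = 5*4 - 1*(-5) = 20 + 5 = 25)
6 - 26*(U + 12)*(9 + 25) = 6 - 26*(25 + 12)*(9 + 25) = 6 - 962*34 = 6 - 26*1258 = 6 - 32708 = -32702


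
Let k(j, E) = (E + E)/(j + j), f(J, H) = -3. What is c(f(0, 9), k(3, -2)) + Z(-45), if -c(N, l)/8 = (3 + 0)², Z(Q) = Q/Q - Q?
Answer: -26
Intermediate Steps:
k(j, E) = E/j (k(j, E) = (2*E)/((2*j)) = (2*E)*(1/(2*j)) = E/j)
Z(Q) = 1 - Q
c(N, l) = -72 (c(N, l) = -8*(3 + 0)² = -8*3² = -8*9 = -72)
c(f(0, 9), k(3, -2)) + Z(-45) = -72 + (1 - 1*(-45)) = -72 + (1 + 45) = -72 + 46 = -26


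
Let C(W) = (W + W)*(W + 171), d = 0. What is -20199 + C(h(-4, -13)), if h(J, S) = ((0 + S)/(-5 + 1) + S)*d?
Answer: -20199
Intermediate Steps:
h(J, S) = 0 (h(J, S) = ((0 + S)/(-5 + 1) + S)*0 = (S/(-4) + S)*0 = (S*(-1/4) + S)*0 = (-S/4 + S)*0 = (3*S/4)*0 = 0)
C(W) = 2*W*(171 + W) (C(W) = (2*W)*(171 + W) = 2*W*(171 + W))
-20199 + C(h(-4, -13)) = -20199 + 2*0*(171 + 0) = -20199 + 2*0*171 = -20199 + 0 = -20199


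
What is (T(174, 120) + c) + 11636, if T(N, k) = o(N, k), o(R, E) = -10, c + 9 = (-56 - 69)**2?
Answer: 27242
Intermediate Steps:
c = 15616 (c = -9 + (-56 - 69)**2 = -9 + (-125)**2 = -9 + 15625 = 15616)
T(N, k) = -10
(T(174, 120) + c) + 11636 = (-10 + 15616) + 11636 = 15606 + 11636 = 27242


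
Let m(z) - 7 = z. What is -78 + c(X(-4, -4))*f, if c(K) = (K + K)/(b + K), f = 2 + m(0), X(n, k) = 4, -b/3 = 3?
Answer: -462/5 ≈ -92.400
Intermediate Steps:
b = -9 (b = -3*3 = -9)
m(z) = 7 + z
f = 9 (f = 2 + (7 + 0) = 2 + 7 = 9)
c(K) = 2*K/(-9 + K) (c(K) = (K + K)/(-9 + K) = (2*K)/(-9 + K) = 2*K/(-9 + K))
-78 + c(X(-4, -4))*f = -78 + (2*4/(-9 + 4))*9 = -78 + (2*4/(-5))*9 = -78 + (2*4*(-⅕))*9 = -78 - 8/5*9 = -78 - 72/5 = -462/5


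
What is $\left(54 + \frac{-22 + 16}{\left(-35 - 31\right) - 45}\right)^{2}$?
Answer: $\frac{4000000}{1369} \approx 2921.8$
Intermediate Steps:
$\left(54 + \frac{-22 + 16}{\left(-35 - 31\right) - 45}\right)^{2} = \left(54 - \frac{6}{-66 - 45}\right)^{2} = \left(54 - \frac{6}{-111}\right)^{2} = \left(54 - - \frac{2}{37}\right)^{2} = \left(54 + \frac{2}{37}\right)^{2} = \left(\frac{2000}{37}\right)^{2} = \frac{4000000}{1369}$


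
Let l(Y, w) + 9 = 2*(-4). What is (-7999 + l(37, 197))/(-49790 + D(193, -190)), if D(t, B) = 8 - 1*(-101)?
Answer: 8016/49681 ≈ 0.16135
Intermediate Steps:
D(t, B) = 109 (D(t, B) = 8 + 101 = 109)
l(Y, w) = -17 (l(Y, w) = -9 + 2*(-4) = -9 - 8 = -17)
(-7999 + l(37, 197))/(-49790 + D(193, -190)) = (-7999 - 17)/(-49790 + 109) = -8016/(-49681) = -8016*(-1/49681) = 8016/49681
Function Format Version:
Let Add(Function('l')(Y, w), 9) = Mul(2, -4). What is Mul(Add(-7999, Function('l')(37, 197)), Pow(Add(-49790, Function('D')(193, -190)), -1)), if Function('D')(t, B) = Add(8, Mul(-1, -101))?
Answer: Rational(8016, 49681) ≈ 0.16135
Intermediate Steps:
Function('D')(t, B) = 109 (Function('D')(t, B) = Add(8, 101) = 109)
Function('l')(Y, w) = -17 (Function('l')(Y, w) = Add(-9, Mul(2, -4)) = Add(-9, -8) = -17)
Mul(Add(-7999, Function('l')(37, 197)), Pow(Add(-49790, Function('D')(193, -190)), -1)) = Mul(Add(-7999, -17), Pow(Add(-49790, 109), -1)) = Mul(-8016, Pow(-49681, -1)) = Mul(-8016, Rational(-1, 49681)) = Rational(8016, 49681)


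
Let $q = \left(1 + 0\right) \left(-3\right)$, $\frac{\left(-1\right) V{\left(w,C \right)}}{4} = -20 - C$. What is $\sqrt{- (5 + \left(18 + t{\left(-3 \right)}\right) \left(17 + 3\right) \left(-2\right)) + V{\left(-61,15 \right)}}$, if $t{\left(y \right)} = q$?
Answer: $7 \sqrt{15} \approx 27.111$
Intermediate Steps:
$V{\left(w,C \right)} = 80 + 4 C$ ($V{\left(w,C \right)} = - 4 \left(-20 - C\right) = 80 + 4 C$)
$q = -3$ ($q = 1 \left(-3\right) = -3$)
$t{\left(y \right)} = -3$
$\sqrt{- (5 + \left(18 + t{\left(-3 \right)}\right) \left(17 + 3\right) \left(-2\right)) + V{\left(-61,15 \right)}} = \sqrt{- (5 + \left(18 - 3\right) \left(17 + 3\right) \left(-2\right)) + \left(80 + 4 \cdot 15\right)} = \sqrt{- (5 + 15 \cdot 20 \left(-2\right)) + \left(80 + 60\right)} = \sqrt{- (5 + 300 \left(-2\right)) + 140} = \sqrt{- (5 - 600) + 140} = \sqrt{\left(-1\right) \left(-595\right) + 140} = \sqrt{595 + 140} = \sqrt{735} = 7 \sqrt{15}$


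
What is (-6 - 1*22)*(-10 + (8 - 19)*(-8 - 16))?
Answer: -7112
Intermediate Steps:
(-6 - 1*22)*(-10 + (8 - 19)*(-8 - 16)) = (-6 - 22)*(-10 - 11*(-24)) = -28*(-10 + 264) = -28*254 = -7112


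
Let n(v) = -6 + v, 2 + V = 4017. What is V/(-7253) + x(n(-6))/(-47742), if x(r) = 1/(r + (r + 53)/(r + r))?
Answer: -10510650783/18987287809 ≈ -0.55356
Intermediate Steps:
V = 4015 (V = -2 + 4017 = 4015)
x(r) = 1/(r + (53 + r)/(2*r)) (x(r) = 1/(r + (53 + r)/((2*r))) = 1/(r + (53 + r)*(1/(2*r))) = 1/(r + (53 + r)/(2*r)))
V/(-7253) + x(n(-6))/(-47742) = 4015/(-7253) + (2*(-6 - 6)/(53 + (-6 - 6) + 2*(-6 - 6)²))/(-47742) = 4015*(-1/7253) + (2*(-12)/(53 - 12 + 2*(-12)²))*(-1/47742) = -4015/7253 + (2*(-12)/(53 - 12 + 2*144))*(-1/47742) = -4015/7253 + (2*(-12)/(53 - 12 + 288))*(-1/47742) = -4015/7253 + (2*(-12)/329)*(-1/47742) = -4015/7253 + (2*(-12)*(1/329))*(-1/47742) = -4015/7253 - 24/329*(-1/47742) = -4015/7253 + 4/2617853 = -10510650783/18987287809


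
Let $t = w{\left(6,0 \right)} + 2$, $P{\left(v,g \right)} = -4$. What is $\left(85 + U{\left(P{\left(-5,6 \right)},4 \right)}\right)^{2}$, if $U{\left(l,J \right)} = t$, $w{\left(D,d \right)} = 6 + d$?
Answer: $8649$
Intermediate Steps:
$t = 8$ ($t = \left(6 + 0\right) + 2 = 6 + 2 = 8$)
$U{\left(l,J \right)} = 8$
$\left(85 + U{\left(P{\left(-5,6 \right)},4 \right)}\right)^{2} = \left(85 + 8\right)^{2} = 93^{2} = 8649$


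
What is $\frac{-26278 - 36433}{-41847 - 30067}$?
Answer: $\frac{62711}{71914} \approx 0.87203$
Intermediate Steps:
$\frac{-26278 - 36433}{-41847 - 30067} = - \frac{62711}{-71914} = \left(-62711\right) \left(- \frac{1}{71914}\right) = \frac{62711}{71914}$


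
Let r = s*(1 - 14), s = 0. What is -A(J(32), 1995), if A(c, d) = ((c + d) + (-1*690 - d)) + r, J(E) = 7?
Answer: 683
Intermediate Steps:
r = 0 (r = 0*(1 - 14) = 0*(-13) = 0)
A(c, d) = -690 + c (A(c, d) = ((c + d) + (-1*690 - d)) + 0 = ((c + d) + (-690 - d)) + 0 = (-690 + c) + 0 = -690 + c)
-A(J(32), 1995) = -(-690 + 7) = -1*(-683) = 683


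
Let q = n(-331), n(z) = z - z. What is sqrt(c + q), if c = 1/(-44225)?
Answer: I*sqrt(1769)/8845 ≈ 0.0047552*I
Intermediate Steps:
n(z) = 0
q = 0
c = -1/44225 ≈ -2.2612e-5
sqrt(c + q) = sqrt(-1/44225 + 0) = sqrt(-1/44225) = I*sqrt(1769)/8845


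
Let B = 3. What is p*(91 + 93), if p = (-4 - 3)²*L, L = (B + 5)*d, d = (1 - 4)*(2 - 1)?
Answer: -216384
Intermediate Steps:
d = -3 (d = -3*1 = -3)
L = -24 (L = (3 + 5)*(-3) = 8*(-3) = -24)
p = -1176 (p = (-4 - 3)²*(-24) = (-7)²*(-24) = 49*(-24) = -1176)
p*(91 + 93) = -1176*(91 + 93) = -1176*184 = -216384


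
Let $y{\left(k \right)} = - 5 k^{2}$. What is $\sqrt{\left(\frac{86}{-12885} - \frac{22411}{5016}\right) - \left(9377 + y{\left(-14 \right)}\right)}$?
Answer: $\frac{i \sqrt{974848029582410610}}{10771860} \approx 91.66 i$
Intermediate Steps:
$\sqrt{\left(\frac{86}{-12885} - \frac{22411}{5016}\right) - \left(9377 + y{\left(-14 \right)}\right)} = \sqrt{\left(\frac{86}{-12885} - \frac{22411}{5016}\right) - \left(9377 - 980\right)} = \sqrt{\left(86 \left(- \frac{1}{12885}\right) - \frac{22411}{5016}\right) - \left(9377 - 980\right)} = \sqrt{\left(- \frac{86}{12885} - \frac{22411}{5016}\right) + \left(\left(9144 - -980\right) - 18521\right)} = \sqrt{- \frac{96399037}{21543720} + \left(\left(9144 + 980\right) - 18521\right)} = \sqrt{- \frac{96399037}{21543720} + \left(10124 - 18521\right)} = \sqrt{- \frac{96399037}{21543720} - 8397} = \sqrt{- \frac{180999015877}{21543720}} = \frac{i \sqrt{974848029582410610}}{10771860}$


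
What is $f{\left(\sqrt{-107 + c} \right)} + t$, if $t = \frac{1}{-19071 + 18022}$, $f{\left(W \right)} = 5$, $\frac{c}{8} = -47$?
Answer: $\frac{5244}{1049} \approx 4.999$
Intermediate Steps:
$c = -376$ ($c = 8 \left(-47\right) = -376$)
$t = - \frac{1}{1049}$ ($t = \frac{1}{-1049} = - \frac{1}{1049} \approx -0.00095329$)
$f{\left(\sqrt{-107 + c} \right)} + t = 5 - \frac{1}{1049} = \frac{5244}{1049}$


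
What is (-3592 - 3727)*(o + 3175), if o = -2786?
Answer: -2847091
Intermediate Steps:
(-3592 - 3727)*(o + 3175) = (-3592 - 3727)*(-2786 + 3175) = -7319*389 = -2847091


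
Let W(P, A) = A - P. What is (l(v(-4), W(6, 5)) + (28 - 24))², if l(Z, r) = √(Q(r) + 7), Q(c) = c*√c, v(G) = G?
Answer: (4 + √(7 - I))² ≈ 44.22 - 2.508*I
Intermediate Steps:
Q(c) = c^(3/2)
l(Z, r) = √(7 + r^(3/2)) (l(Z, r) = √(r^(3/2) + 7) = √(7 + r^(3/2)))
(l(v(-4), W(6, 5)) + (28 - 24))² = (√(7 + (5 - 1*6)^(3/2)) + (28 - 24))² = (√(7 + (5 - 6)^(3/2)) + 4)² = (√(7 + (-1)^(3/2)) + 4)² = (√(7 - I) + 4)² = (4 + √(7 - I))²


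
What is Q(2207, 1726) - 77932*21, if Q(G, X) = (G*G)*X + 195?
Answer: 8405448997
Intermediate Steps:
Q(G, X) = 195 + X*G² (Q(G, X) = G²*X + 195 = X*G² + 195 = 195 + X*G²)
Q(2207, 1726) - 77932*21 = (195 + 1726*2207²) - 77932*21 = (195 + 1726*4870849) - 1636572 = (195 + 8407085374) - 1636572 = 8407085569 - 1636572 = 8405448997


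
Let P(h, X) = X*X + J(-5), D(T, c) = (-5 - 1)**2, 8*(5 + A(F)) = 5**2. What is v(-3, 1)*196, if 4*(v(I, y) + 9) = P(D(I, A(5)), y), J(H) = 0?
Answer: -1715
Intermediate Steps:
A(F) = -15/8 (A(F) = -5 + (1/8)*5**2 = -5 + (1/8)*25 = -5 + 25/8 = -15/8)
D(T, c) = 36 (D(T, c) = (-6)**2 = 36)
P(h, X) = X**2 (P(h, X) = X*X + 0 = X**2 + 0 = X**2)
v(I, y) = -9 + y**2/4
v(-3, 1)*196 = (-9 + (1/4)*1**2)*196 = (-9 + (1/4)*1)*196 = (-9 + 1/4)*196 = -35/4*196 = -1715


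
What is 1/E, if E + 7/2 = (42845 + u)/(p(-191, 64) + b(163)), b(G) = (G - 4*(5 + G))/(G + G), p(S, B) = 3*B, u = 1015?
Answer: 124166/28162139 ≈ 0.0044090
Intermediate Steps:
b(G) = (-20 - 3*G)/(2*G) (b(G) = (G + (-20 - 4*G))/((2*G)) = (-20 - 3*G)*(1/(2*G)) = (-20 - 3*G)/(2*G))
E = 28162139/124166 (E = -7/2 + (42845 + 1015)/(3*64 + (-3/2 - 10/163)) = -7/2 + 43860/(192 + (-3/2 - 10*1/163)) = -7/2 + 43860/(192 + (-3/2 - 10/163)) = -7/2 + 43860/(192 - 509/326) = -7/2 + 43860/(62083/326) = -7/2 + 43860*(326/62083) = -7/2 + 14298360/62083 = 28162139/124166 ≈ 226.81)
1/E = 1/(28162139/124166) = 124166/28162139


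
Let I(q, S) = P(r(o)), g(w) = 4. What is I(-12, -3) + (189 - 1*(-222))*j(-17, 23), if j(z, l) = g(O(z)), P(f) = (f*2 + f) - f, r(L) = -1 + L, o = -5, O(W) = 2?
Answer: 1632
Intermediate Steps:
P(f) = 2*f (P(f) = (2*f + f) - f = 3*f - f = 2*f)
j(z, l) = 4
I(q, S) = -12 (I(q, S) = 2*(-1 - 5) = 2*(-6) = -12)
I(-12, -3) + (189 - 1*(-222))*j(-17, 23) = -12 + (189 - 1*(-222))*4 = -12 + (189 + 222)*4 = -12 + 411*4 = -12 + 1644 = 1632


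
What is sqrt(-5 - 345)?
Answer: 5*I*sqrt(14) ≈ 18.708*I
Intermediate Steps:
sqrt(-5 - 345) = sqrt(-350) = 5*I*sqrt(14)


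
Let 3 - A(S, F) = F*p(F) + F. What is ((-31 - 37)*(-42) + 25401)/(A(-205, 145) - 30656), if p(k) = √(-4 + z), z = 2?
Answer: -15004467/16354463 + 141285*I*√2/32708926 ≈ -0.91745 + 0.0061086*I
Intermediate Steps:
p(k) = I*√2 (p(k) = √(-4 + 2) = √(-2) = I*√2)
A(S, F) = 3 - F - I*F*√2 (A(S, F) = 3 - (F*(I*√2) + F) = 3 - (I*F*√2 + F) = 3 - (F + I*F*√2) = 3 + (-F - I*F*√2) = 3 - F - I*F*√2)
((-31 - 37)*(-42) + 25401)/(A(-205, 145) - 30656) = ((-31 - 37)*(-42) + 25401)/((3 - 1*145 - 1*I*145*√2) - 30656) = (-68*(-42) + 25401)/((3 - 145 - 145*I*√2) - 30656) = (2856 + 25401)/((-142 - 145*I*√2) - 30656) = 28257/(-30798 - 145*I*√2)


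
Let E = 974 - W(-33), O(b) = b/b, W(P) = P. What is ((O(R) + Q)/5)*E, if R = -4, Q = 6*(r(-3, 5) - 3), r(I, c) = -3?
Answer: -7049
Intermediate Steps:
Q = -36 (Q = 6*(-3 - 3) = 6*(-6) = -36)
O(b) = 1
E = 1007 (E = 974 - 1*(-33) = 974 + 33 = 1007)
((O(R) + Q)/5)*E = ((1 - 36)/5)*1007 = ((⅕)*(-35))*1007 = -7*1007 = -7049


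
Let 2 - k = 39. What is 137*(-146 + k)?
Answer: -25071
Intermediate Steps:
k = -37 (k = 2 - 1*39 = 2 - 39 = -37)
137*(-146 + k) = 137*(-146 - 37) = 137*(-183) = -25071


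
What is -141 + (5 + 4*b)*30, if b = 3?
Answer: 369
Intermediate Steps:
-141 + (5 + 4*b)*30 = -141 + (5 + 4*3)*30 = -141 + (5 + 12)*30 = -141 + 17*30 = -141 + 510 = 369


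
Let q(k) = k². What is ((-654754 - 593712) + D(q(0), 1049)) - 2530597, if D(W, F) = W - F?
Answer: -3780112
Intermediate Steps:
((-654754 - 593712) + D(q(0), 1049)) - 2530597 = ((-654754 - 593712) + (0² - 1*1049)) - 2530597 = (-1248466 + (0 - 1049)) - 2530597 = (-1248466 - 1049) - 2530597 = -1249515 - 2530597 = -3780112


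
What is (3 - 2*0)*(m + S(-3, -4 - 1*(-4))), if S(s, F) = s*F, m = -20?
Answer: -60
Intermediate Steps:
S(s, F) = F*s
(3 - 2*0)*(m + S(-3, -4 - 1*(-4))) = (3 - 2*0)*(-20 + (-4 - 1*(-4))*(-3)) = (3 + 0)*(-20 + (-4 + 4)*(-3)) = 3*(-20 + 0*(-3)) = 3*(-20 + 0) = 3*(-20) = -60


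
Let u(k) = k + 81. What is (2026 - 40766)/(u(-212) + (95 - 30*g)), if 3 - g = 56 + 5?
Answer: -9685/426 ≈ -22.735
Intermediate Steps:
u(k) = 81 + k
g = -58 (g = 3 - (56 + 5) = 3 - 1*61 = 3 - 61 = -58)
(2026 - 40766)/(u(-212) + (95 - 30*g)) = (2026 - 40766)/((81 - 212) + (95 - 30*(-58))) = -38740/(-131 + (95 + 1740)) = -38740/(-131 + 1835) = -38740/1704 = -38740*1/1704 = -9685/426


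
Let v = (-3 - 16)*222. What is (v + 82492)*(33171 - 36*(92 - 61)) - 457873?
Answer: 2508615197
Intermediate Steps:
v = -4218 (v = -19*222 = -4218)
(v + 82492)*(33171 - 36*(92 - 61)) - 457873 = (-4218 + 82492)*(33171 - 36*(92 - 61)) - 457873 = 78274*(33171 - 36*31) - 457873 = 78274*(33171 - 1116) - 457873 = 78274*32055 - 457873 = 2509073070 - 457873 = 2508615197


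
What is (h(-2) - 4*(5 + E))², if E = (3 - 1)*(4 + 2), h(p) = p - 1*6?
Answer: 5776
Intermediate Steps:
h(p) = -6 + p (h(p) = p - 6 = -6 + p)
E = 12 (E = 2*6 = 12)
(h(-2) - 4*(5 + E))² = ((-6 - 2) - 4*(5 + 12))² = (-8 - 4*17)² = (-8 - 68)² = (-76)² = 5776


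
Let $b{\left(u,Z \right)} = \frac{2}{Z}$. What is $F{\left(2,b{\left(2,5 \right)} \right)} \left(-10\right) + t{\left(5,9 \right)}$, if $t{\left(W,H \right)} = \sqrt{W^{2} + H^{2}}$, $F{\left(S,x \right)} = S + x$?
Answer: $-24 + \sqrt{106} \approx -13.704$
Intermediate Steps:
$t{\left(W,H \right)} = \sqrt{H^{2} + W^{2}}$
$F{\left(2,b{\left(2,5 \right)} \right)} \left(-10\right) + t{\left(5,9 \right)} = \left(2 + \frac{2}{5}\right) \left(-10\right) + \sqrt{9^{2} + 5^{2}} = \left(2 + 2 \cdot \frac{1}{5}\right) \left(-10\right) + \sqrt{81 + 25} = \left(2 + \frac{2}{5}\right) \left(-10\right) + \sqrt{106} = \frac{12}{5} \left(-10\right) + \sqrt{106} = -24 + \sqrt{106}$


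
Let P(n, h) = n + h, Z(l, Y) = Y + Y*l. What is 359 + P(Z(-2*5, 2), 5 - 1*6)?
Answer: 340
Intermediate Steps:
P(n, h) = h + n
359 + P(Z(-2*5, 2), 5 - 1*6) = 359 + ((5 - 1*6) + 2*(1 - 2*5)) = 359 + ((5 - 6) + 2*(1 - 10)) = 359 + (-1 + 2*(-9)) = 359 + (-1 - 18) = 359 - 19 = 340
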